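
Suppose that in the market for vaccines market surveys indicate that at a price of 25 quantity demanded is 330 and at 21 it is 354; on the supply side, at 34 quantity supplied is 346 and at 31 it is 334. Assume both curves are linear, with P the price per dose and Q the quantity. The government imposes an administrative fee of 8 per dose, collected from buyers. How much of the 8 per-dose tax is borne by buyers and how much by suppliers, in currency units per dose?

Buyers bear 3.2 per dose; suppliers bear 4.8 per dose.

Demand slope: (354 − 330)/(21 − 25) = -6, so Qd = 480 − 6P.
Supply slope: (334 − 346)/(31 − 34) = 4, so Qs = 4P + 210.
Before the tax: set 480 − 6P = 4P + 210 → P* = 27, Q* = 318.
With the tax collected from buyers, demand (in seller-price terms) shifts: Qd = 480 − 6(P + 8).
Solving gives Q = 298.8 with buyers paying 30.2 and suppliers receiving 22.2 (the 8 wedge).
Burden on buyers: 3.2; on suppliers: 4.8. (They sum to 8.)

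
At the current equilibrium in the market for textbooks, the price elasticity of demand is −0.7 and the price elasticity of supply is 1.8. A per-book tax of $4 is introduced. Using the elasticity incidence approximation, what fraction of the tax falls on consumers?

Consumers' share ≈ 0.72.

Incidence ratio: consumers' share ≈ εs / (εs + |εd|) = 1.8 / (1.8 + 0.7) = 0.72.
Supply is the more elastic side, so consumers bear the larger share.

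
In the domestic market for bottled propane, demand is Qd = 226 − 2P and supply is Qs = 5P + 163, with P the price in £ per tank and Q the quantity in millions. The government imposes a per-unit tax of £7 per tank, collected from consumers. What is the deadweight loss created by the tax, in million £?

Without the tax, 226 − 2P = 5P + 163 gives 7P = 63, so P* = £9 and Q* = 208.
With the tax collected from consumers, demand (in seller-price terms) shifts: Qd = 226 − 2(P + 7).
New equilibrium: consumers pay £14, producers receive £7, Q = 198. (Wedge: Pb − Ps = 7.)
Quantity falls by |ΔQ| = |208 − 198| = 10.
DWL = ½ · t · |ΔQ| = ½ · 7 · 10 = £35.

Deadweight loss = £35 million.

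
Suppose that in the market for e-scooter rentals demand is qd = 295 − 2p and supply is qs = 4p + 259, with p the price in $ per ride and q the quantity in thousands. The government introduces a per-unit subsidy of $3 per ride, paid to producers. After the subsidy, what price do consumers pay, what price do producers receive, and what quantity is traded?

Consumers pay $4; producers receive $7; quantity = 287.

Without the subsidy, 295 − 2p = 4p + 259 gives 6p = 36, so p* = $6 and q* = 283.
With a per-unit subsidy paid to producers, each receives p + 3 per unit sold, so supply becomes qs = 4(p + 3) + 259.
New equilibrium: consumers pay $4, producers receive $7, q = 287. (Wedge: pb − ps = −3.)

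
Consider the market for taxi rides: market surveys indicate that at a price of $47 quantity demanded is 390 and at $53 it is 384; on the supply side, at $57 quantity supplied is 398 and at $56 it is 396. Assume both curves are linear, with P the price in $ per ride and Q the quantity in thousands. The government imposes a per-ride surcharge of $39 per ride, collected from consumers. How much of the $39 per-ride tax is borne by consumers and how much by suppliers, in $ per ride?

Consumers bear $26 per ride; suppliers bear $13 per ride.

Demand slope: (384 − 390)/(53 − 47) = -1, so Qd = 437 − P.
Supply slope: (396 − 398)/(56 − 57) = 2, so Qs = 2P + 284.
Without the tax, 437 − P = 2P + 284 gives 3P = 153, so P* = $51 and Q* = 386.
With the tax collected from consumers, demand (in seller-price terms) shifts: Qd = 437 − (P + 39).
Solving gives Q = 360 with consumers paying $77 and suppliers receiving $38 (the $39 wedge).
Burden on consumers: $26; on suppliers: $13. (They sum to $39.)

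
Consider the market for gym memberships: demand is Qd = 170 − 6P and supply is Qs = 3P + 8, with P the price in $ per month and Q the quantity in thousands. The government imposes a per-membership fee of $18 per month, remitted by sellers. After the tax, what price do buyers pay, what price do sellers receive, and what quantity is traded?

Before the tax: set 170 − 6P = 3P + 8 → P* = $18, Q* = 62.
With the tax collected from sellers, supply shifts: Qs = 3(P − 18) + 8.
New equilibrium: buyers pay $24, sellers receive $6, Q = 26. (Wedge: Pb − Ps = 18.)

Buyers pay $24; sellers receive $6; quantity = 26.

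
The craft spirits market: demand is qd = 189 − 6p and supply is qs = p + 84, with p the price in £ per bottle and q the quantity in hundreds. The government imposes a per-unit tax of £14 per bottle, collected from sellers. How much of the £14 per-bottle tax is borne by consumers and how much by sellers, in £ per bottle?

Before the tax: set 189 − 6p = p + 84 → p* = £15, q* = 99.
With the tax collected from sellers, supply shifts: qs = (p − 14) + 84.
Solving gives q = 87 with consumers paying £17 and sellers receiving £3 (the £14 wedge).
Burden on consumers: £2; on sellers: £12. (They sum to £14.)
The less price-elastic side of the market bears the larger share of a per-unit tax.

Consumers bear £2 per bottle; sellers bear £12 per bottle.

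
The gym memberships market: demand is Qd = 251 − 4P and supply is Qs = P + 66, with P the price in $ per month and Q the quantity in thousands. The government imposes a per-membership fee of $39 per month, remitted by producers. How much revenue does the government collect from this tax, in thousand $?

Without the tax, 251 − 4P = P + 66 gives 5P = 185, so P* = $37 and Q* = 103.
With the tax collected from producers, supply shifts: Qs = (P − 39) + 66.
Solving gives Q = 71.8 with consumers paying $44.8 and producers receiving $5.8 (the $39 wedge).
Revenue = t · Q = 39 · 71.8 = $2800.2.

Tax revenue = $2800.2 thousand.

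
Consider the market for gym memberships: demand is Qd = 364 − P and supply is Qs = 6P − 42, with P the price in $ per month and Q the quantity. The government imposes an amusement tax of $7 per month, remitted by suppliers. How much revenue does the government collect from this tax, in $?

Tax revenue = $2100.

Before the tax: set 364 − P = 6P − 42 → P* = $58, Q* = 306.
With the tax collected from suppliers, supply shifts: Qs = 6(P − 7) − 42.
New equilibrium: consumers pay $64, suppliers receive $57, Q = 300. (Wedge: Pb − Ps = 7.)
Revenue = t · Q = 7 · 300 = $2100.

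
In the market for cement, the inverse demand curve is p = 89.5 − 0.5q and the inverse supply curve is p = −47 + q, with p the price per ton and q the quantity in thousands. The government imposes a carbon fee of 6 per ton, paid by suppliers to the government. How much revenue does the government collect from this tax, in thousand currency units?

Inverting to q(p) form: qd = 179 − 2p; qs = p + 47.
Without the tax, 179 − 2p = p + 47 gives 3p = 132, so p* = 44 and q* = 91.
With the tax collected from suppliers, supply shifts: qs = (p − 6) + 47.
New equilibrium: buyers pay 46, suppliers receive 40, q = 87. (Wedge: pb − ps = 6.)
Revenue = t · Q = 6 · 87 = 522.

Tax revenue = 522 thousand.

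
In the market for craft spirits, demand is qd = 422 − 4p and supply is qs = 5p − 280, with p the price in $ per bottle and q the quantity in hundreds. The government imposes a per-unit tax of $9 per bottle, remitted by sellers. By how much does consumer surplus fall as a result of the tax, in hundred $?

Before the tax: set 422 − 4p = 5p − 280 → p* = $78, q* = 110.
With the tax collected from sellers, supply shifts: qs = 5(p − 9) − 280.
New equilibrium: consumers pay $83, sellers receive $74, q = 90. (Wedge: pb − ps = 9.)
ΔCS is the trapezoid between Q = 90 and Q = 110 of height $5: ½ · (110 + 90) · 5 = $500.

Consumer surplus falls by $500 hundred.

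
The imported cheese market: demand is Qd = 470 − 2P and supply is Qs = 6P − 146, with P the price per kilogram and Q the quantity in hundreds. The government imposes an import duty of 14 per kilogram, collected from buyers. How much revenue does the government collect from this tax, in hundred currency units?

Tax revenue = 4130 hundred.

Without the tax, 470 − 2P = 6P − 146 gives 8P = 616, so P* = 77 and Q* = 316.
With the tax collected from buyers, demand (in seller-price terms) shifts: Qd = 470 − 2(P + 14).
Solving gives Q = 295 with buyers paying 87.5 and suppliers receiving 73.5 (the 14 wedge).
Revenue = t · Q = 14 · 295 = 4130.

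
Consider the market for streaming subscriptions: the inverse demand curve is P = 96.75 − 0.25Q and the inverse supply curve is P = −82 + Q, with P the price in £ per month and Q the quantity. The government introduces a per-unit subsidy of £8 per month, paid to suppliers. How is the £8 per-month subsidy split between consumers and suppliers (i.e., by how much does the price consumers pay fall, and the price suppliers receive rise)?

Consumers gain £1.6 per month; suppliers gain £6.4 per month.

Inverting to Q(P) form: Qd = 387 − 4P; Qs = P + 82.
Before the subsidy: set 387 − 4P = P + 82 → P* = £61, Q* = 143.
With a per-unit subsidy paid to suppliers, each receives P + 8 per unit sold, so supply becomes Qs = (P + 8) + 82.
Solving gives Q = 149.4 with consumers paying £59.4 and suppliers receiving £67.4 (the £8 wedge).
Gain to consumers: £1.6; to suppliers: £6.4. (They sum to £8.)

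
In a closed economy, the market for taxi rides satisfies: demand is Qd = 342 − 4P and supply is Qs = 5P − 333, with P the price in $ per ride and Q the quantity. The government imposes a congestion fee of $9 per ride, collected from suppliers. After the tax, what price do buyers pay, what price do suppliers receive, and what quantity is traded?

Before the tax: set 342 − 4P = 5P − 333 → P* = $75, Q* = 42.
With the tax collected from suppliers, supply shifts: Qs = 5(P − 9) − 333.
Solving gives Q = 22 with buyers paying $80 and suppliers receiving $71 (the $9 wedge).
The less price-elastic side of the market bears the larger share of a per-unit tax.

Buyers pay $80; suppliers receive $71; quantity = 22.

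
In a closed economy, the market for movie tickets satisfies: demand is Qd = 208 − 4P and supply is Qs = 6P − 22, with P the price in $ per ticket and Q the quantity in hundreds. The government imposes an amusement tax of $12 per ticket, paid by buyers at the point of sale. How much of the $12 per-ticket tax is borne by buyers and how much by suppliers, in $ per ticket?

Buyers bear $7.2 per ticket; suppliers bear $4.8 per ticket.

Before the tax: set 208 − 4P = 6P − 22 → P* = $23, Q* = 116.
With the tax collected from buyers, demand (in seller-price terms) shifts: Qd = 208 − 4(P + 12).
Solving gives Q = 87.2 with buyers paying $30.2 and suppliers receiving $18.2 (the $12 wedge).
Burden on buyers: $7.2; on suppliers: $4.8. (They sum to $12.)
The less price-elastic side of the market bears the larger share of a per-unit tax.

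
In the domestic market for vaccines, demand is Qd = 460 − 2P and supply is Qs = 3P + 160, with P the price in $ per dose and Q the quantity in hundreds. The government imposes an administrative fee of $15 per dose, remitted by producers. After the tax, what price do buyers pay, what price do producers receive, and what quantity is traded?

Buyers pay $69; producers receive $54; quantity = 322.

Before the tax: set 460 − 2P = 3P + 160 → P* = $60, Q* = 340.
With the tax collected from producers, supply shifts: Qs = 3(P − 15) + 160.
Solving gives Q = 322 with buyers paying $69 and producers receiving $54 (the $15 wedge).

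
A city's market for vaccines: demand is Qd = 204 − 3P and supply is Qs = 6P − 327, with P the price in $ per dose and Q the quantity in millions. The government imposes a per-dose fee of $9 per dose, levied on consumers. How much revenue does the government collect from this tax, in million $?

Tax revenue = $81 million.

Before the tax: set 204 − 3P = 6P − 327 → P* = $59, Q* = 27.
With the tax collected from consumers, demand (in seller-price terms) shifts: Qd = 204 − 3(P + 9).
New equilibrium: consumers pay $65, sellers receive $56, Q = 9. (Wedge: Pb − Ps = 9.)
Revenue = t · Q = 9 · 9 = $81.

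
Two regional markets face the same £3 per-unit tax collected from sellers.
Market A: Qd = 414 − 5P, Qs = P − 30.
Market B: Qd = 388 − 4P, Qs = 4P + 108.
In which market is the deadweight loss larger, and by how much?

Market A: pre-tax P* = £74, Q* = 44; post-tax Q = 41.5; deadweight loss = £3.75.
Market B: pre-tax P* = £35, Q* = 248; post-tax Q = 242; deadweight loss = £9.
Difference: £3.75 vs £9 → market B is larger by £5.25.

Market B, by £5.25.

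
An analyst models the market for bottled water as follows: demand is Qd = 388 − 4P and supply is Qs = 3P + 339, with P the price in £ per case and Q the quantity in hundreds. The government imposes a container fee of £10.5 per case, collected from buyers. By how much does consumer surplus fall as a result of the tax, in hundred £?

Without the tax, 388 − 4P = 3P + 339 gives 7P = 49, so P* = £7 and Q* = 360.
With the tax collected from buyers, demand (in seller-price terms) shifts: Qd = 388 − 4(P + 10.5).
New equilibrium: buyers pay £11.5, sellers receive £1, Q = 342. (Wedge: Pb − Ps = 10.5.)
ΔCS is the trapezoid between Q = 342 and Q = 360 of height £4.5: ½ · (360 + 342) · 4.5 = £1579.5.

Consumer surplus falls by £1579.5 hundred.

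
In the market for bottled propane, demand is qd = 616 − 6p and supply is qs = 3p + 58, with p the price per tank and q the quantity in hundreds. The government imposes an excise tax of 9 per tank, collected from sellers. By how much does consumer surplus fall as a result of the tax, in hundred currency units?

Before the tax: set 616 − 6p = 3p + 58 → p* = 62, q* = 244.
With the tax collected from sellers, supply shifts: qs = 3(p − 9) + 58.
Solving gives q = 226 with consumers paying 65 and sellers receiving 56 (the 9 wedge).
ΔCS is the trapezoid between Q = 226 and Q = 244 of height 3: ½ · (244 + 226) · 3 = 705.

Consumer surplus falls by 705 hundred.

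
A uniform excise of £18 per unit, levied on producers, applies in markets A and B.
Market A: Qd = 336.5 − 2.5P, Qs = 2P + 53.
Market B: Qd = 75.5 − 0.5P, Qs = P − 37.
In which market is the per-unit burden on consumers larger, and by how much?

Market A: pre-tax P* = £63, Q* = 179; post-tax Q = 159; per-unit burden on consumers = £8.
Market B: pre-tax P* = £75, Q* = 38; post-tax Q = 32; per-unit burden on consumers = £12.
Difference: £8 vs £12 → market B is larger by £4.

Market B, by £4.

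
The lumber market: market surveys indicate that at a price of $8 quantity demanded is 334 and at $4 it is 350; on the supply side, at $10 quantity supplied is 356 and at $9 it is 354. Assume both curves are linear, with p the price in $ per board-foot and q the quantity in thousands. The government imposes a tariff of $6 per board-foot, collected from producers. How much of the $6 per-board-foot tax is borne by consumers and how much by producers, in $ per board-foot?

Consumers bear $2 per board-foot; producers bear $4 per board-foot.

Demand slope: (350 − 334)/(4 − 8) = -4, so qd = 366 − 4p.
Supply slope: (354 − 356)/(9 − 10) = 2, so qs = 2p + 336.
Before the tax: set 366 − 4p = 2p + 336 → p* = $5, q* = 346.
With the tax collected from producers, supply shifts: qs = 2(p − 6) + 336.
New equilibrium: consumers pay $7, producers receive $1, q = 338. (Wedge: pb − ps = 6.)
Burden on consumers: $2; on producers: $4. (They sum to $6.)
The less price-elastic side of the market bears the larger share of a per-unit tax.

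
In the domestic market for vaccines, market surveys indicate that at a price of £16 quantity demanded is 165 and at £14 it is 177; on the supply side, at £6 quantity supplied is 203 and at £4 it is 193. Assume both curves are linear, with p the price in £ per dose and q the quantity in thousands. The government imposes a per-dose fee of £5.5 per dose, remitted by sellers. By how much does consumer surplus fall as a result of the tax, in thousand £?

Demand slope: (177 − 165)/(14 − 16) = -6, so qd = 261 − 6p.
Supply slope: (193 − 203)/(4 − 6) = 5, so qs = 5p + 173.
Without the tax, 261 − 6p = 5p + 173 gives 11p = 88, so p* = £8 and q* = 213.
With the tax collected from sellers, supply shifts: qs = 5(p − 5.5) + 173.
New equilibrium: consumers pay £10.5, sellers receive £5, q = 198. (Wedge: pb − ps = 5.5.)
ΔCS is the trapezoid between Q = 198 and Q = 213 of height £2.5: ½ · (213 + 198) · 2.5 = £513.75.

Consumer surplus falls by £513.75 thousand.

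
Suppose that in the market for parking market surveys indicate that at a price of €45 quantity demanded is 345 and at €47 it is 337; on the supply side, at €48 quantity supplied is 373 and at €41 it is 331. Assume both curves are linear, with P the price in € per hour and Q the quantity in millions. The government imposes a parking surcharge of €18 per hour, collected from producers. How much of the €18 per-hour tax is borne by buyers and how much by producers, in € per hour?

Buyers bear €10.8 per hour; producers bear €7.2 per hour.

Demand slope: (337 − 345)/(47 − 45) = -4, so Qd = 525 − 4P.
Supply slope: (331 − 373)/(41 − 48) = 6, so Qs = 6P + 85.
Without the tax, 525 − 4P = 6P + 85 gives 10P = 440, so P* = €44 and Q* = 349.
With the tax collected from producers, supply shifts: Qs = 6(P − 18) + 85.
New equilibrium: buyers pay €54.8, producers receive €36.8, Q = 305.8. (Wedge: Pb − Ps = 18.)
Burden on buyers: €10.8; on producers: €7.2. (They sum to €18.)
The less price-elastic side of the market bears the larger share of a per-unit tax.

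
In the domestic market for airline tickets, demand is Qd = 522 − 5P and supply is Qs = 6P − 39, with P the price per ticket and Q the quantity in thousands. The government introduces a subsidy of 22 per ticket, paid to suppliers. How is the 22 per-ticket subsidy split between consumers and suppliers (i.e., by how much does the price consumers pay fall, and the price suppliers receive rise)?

Consumers gain 12 per ticket; suppliers gain 10 per ticket.

Without the subsidy, 522 − 5P = 6P − 39 gives 11P = 561, so P* = 51 and Q* = 267.
With a per-unit subsidy paid to suppliers, each receives P + 22 per unit sold, so supply becomes Qs = 6(P + 22) − 39.
Solving gives Q = 327 with consumers paying 39 and suppliers receiving 61 (the 22 wedge).
Gain to consumers: 12; to suppliers: 10. (They sum to 22.)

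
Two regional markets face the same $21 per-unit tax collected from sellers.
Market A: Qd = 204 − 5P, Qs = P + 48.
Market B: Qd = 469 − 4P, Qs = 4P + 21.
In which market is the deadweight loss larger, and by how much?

Market A: pre-tax P* = $26, Q* = 74; post-tax Q = 56.5; deadweight loss = $183.75.
Market B: pre-tax P* = $56, Q* = 245; post-tax Q = 203; deadweight loss = $441.
Difference: $183.75 vs $441 → market B is larger by $257.25.

Market B, by $257.25.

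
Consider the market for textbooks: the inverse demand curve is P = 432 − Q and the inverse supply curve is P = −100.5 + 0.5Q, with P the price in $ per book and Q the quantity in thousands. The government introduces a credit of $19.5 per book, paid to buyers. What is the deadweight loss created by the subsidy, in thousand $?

Inverting to Q(P) form: Qd = 432 − P; Qs = 2P + 201.
Without the subsidy, 432 − P = 2P + 201 gives 3P = 231, so P* = $77 and Q* = 355.
With a per-unit subsidy paid to buyers, each effectively pays P − 19.5, so demand becomes Qd = 432 − (P − 19.5).
Solving gives Q = 368 with buyers paying $64 and sellers receiving $83.5 (the $19.5 wedge).
Quantity rises by |ΔQ| = |355 − 368| = 13.
DWL = ½ · t · |ΔQ| = ½ · 19.5 · 13 = $126.75.

Deadweight loss = $126.75 thousand.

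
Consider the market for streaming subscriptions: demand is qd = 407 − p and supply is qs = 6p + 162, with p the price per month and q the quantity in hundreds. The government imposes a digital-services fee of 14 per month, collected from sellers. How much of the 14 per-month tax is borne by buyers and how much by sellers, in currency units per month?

Buyers bear 12 per month; sellers bear 2 per month.

Before the tax: set 407 − p = 6p + 162 → p* = 35, q* = 372.
With the tax collected from sellers, supply shifts: qs = 6(p − 14) + 162.
Solving gives q = 360 with buyers paying 47 and sellers receiving 33 (the 14 wedge).
Burden on buyers: 12; on sellers: 2. (They sum to 14.)
The less price-elastic side of the market bears the larger share of a per-unit tax.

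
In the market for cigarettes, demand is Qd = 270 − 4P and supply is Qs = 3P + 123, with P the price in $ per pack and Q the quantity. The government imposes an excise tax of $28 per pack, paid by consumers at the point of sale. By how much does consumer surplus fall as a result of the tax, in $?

Consumer surplus falls by $1944.

Without the tax, 270 − 4P = 3P + 123 gives 7P = 147, so P* = $21 and Q* = 186.
With the tax collected from consumers, demand (in seller-price terms) shifts: Qd = 270 − 4(P + 28).
New equilibrium: consumers pay $33, sellers receive $5, Q = 138. (Wedge: Pb − Ps = 28.)
ΔCS is the trapezoid between Q = 138 and Q = 186 of height $12: ½ · (186 + 138) · 12 = $1944.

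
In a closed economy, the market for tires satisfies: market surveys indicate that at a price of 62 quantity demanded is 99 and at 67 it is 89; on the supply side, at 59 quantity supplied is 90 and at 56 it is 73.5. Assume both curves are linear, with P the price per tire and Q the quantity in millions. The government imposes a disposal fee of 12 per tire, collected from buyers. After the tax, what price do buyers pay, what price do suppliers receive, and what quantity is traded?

Demand slope: (89 − 99)/(67 − 62) = -2, so Qd = 223 − 2P.
Supply slope: (73.5 − 90)/(56 − 59) = 5.5, so Qs = 5.5P − 234.5.
Before the tax: set 223 − 2P = 5.5P − 234.5 → P* = 61, Q* = 101.
With the tax collected from buyers, demand (in seller-price terms) shifts: Qd = 223 − 2(P + 12).
New equilibrium: buyers pay 69.8, suppliers receive 57.8, Q = 83.4. (Wedge: Pb − Ps = 12.)
The less price-elastic side of the market bears the larger share of a per-unit tax.

Buyers pay 69.8; suppliers receive 57.8; quantity = 83.4.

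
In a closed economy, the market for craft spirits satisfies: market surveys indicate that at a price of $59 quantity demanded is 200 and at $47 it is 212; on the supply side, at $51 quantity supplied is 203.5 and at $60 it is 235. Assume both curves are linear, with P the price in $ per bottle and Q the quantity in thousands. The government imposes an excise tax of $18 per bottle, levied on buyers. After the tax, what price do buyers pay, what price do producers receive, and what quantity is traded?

Demand slope: (212 − 200)/(47 − 59) = -1, so Qd = 259 − P.
Supply slope: (235 − 203.5)/(60 − 51) = 3.5, so Qs = 3.5P + 25.
Without the tax, 259 − P = 3.5P + 25 gives 4.5P = 234, so P* = $52 and Q* = 207.
With the tax collected from buyers, demand (in seller-price terms) shifts: Qd = 259 − (P + 18).
New equilibrium: buyers pay $66, producers receive $48, Q = 193. (Wedge: Pb − Ps = 18.)

Buyers pay $66; producers receive $48; quantity = 193.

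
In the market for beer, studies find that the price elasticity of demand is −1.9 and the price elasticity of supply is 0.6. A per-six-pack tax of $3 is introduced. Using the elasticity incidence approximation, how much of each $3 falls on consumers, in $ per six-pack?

Incidence ratio: consumers' share ≈ εs / (εs + |εd|) = 0.6 / (0.6 + 1.9) = 0.24.
So consumers bear ≈ 0.24 × $3 = $0.72; suppliers bear $2.28.

Consumers bear ≈ $0.72 per six-pack.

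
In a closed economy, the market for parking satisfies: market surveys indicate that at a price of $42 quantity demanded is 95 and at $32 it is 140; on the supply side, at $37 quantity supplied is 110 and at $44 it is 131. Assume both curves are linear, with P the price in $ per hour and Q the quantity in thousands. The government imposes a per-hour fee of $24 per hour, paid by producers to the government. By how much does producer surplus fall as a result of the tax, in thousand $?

Producer surplus falls by $1316.16 thousand.

Demand slope: (140 − 95)/(32 − 42) = -4.5, so Qd = 284 − 4.5P.
Supply slope: (131 − 110)/(44 − 37) = 3, so Qs = 3P − 1.
Without the tax, 284 − 4.5P = 3P − 1 gives 7.5P = 285, so P* = $38 and Q* = 113.
With the tax collected from producers, supply shifts: Qs = 3(P − 24) − 1.
New equilibrium: consumers pay $47.6, producers receive $23.6, Q = 69.8. (Wedge: Pb − Ps = 24.)
ΔPS is the trapezoid between Q = 69.8 and Q = 113 of height $14.4: ½ · (113 + 69.8) · 14.4 = $1316.16.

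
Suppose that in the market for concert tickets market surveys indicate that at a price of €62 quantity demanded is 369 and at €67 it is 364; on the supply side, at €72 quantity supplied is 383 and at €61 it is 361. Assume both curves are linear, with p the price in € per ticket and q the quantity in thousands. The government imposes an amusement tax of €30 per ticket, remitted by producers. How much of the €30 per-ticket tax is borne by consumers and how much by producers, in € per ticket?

Demand slope: (364 − 369)/(67 − 62) = -1, so qd = 431 − p.
Supply slope: (361 − 383)/(61 − 72) = 2, so qs = 2p + 239.
Without the tax, 431 − p = 2p + 239 gives 3p = 192, so p* = €64 and q* = 367.
With the tax collected from producers, supply shifts: qs = 2(p − 30) + 239.
Solving gives q = 347 with consumers paying €84 and producers receiving €54 (the €30 wedge).
Burden on consumers: €20; on producers: €10. (They sum to €30.)
The less price-elastic side of the market bears the larger share of a per-unit tax.

Consumers bear €20 per ticket; producers bear €10 per ticket.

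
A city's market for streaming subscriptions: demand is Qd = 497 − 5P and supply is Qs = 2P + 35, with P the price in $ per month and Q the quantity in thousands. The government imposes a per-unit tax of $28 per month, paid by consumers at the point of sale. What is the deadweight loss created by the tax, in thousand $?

Deadweight loss = $560 thousand.

Before the tax: set 497 − 5P = 2P + 35 → P* = $66, Q* = 167.
With the tax collected from consumers, demand (in seller-price terms) shifts: Qd = 497 − 5(P + 28).
Solving gives Q = 127 with consumers paying $74 and sellers receiving $46 (the $28 wedge).
Quantity falls by |ΔQ| = |167 − 127| = 40.
DWL = ½ · t · |ΔQ| = ½ · 28 · 40 = $560.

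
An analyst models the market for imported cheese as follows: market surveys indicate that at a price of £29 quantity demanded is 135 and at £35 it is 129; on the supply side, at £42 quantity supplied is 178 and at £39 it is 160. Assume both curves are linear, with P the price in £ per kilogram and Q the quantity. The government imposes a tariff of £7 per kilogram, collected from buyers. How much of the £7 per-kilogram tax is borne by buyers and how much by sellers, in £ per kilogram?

Demand slope: (129 − 135)/(35 − 29) = -1, so Qd = 164 − P.
Supply slope: (160 − 178)/(39 − 42) = 6, so Qs = 6P − 74.
Without the tax, 164 − P = 6P − 74 gives 7P = 238, so P* = £34 and Q* = 130.
With the tax collected from buyers, demand (in seller-price terms) shifts: Qd = 164 − (P + 7).
Solving gives Q = 124 with buyers paying £40 and sellers receiving £33 (the £7 wedge).
Burden on buyers: £6; on sellers: £1. (They sum to £7.)
The less price-elastic side of the market bears the larger share of a per-unit tax.

Buyers bear £6 per kilogram; sellers bear £1 per kilogram.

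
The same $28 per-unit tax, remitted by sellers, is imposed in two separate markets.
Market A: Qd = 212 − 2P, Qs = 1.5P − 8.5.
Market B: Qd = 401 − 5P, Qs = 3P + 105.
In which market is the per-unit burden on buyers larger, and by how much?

Market A: pre-tax P* = $63, Q* = 86; post-tax Q = 62; per-unit burden on buyers = $12.
Market B: pre-tax P* = $37, Q* = 216; post-tax Q = 163.5; per-unit burden on buyers = $10.5.
Difference: $12 vs $10.5 → market A is larger by $1.5.

Market A, by $1.5.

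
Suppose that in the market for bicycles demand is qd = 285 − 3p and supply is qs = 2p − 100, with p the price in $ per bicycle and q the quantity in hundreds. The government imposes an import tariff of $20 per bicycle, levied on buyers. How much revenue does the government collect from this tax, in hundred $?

Before the tax: set 285 − 3p = 2p − 100 → p* = $77, q* = 54.
With the tax collected from buyers, demand (in seller-price terms) shifts: qd = 285 − 3(p + 20).
Solving gives q = 30 with buyers paying $85 and producers receiving $65 (the $20 wedge).
Revenue = t · Q = 20 · 30 = $600.

Tax revenue = $600 hundred.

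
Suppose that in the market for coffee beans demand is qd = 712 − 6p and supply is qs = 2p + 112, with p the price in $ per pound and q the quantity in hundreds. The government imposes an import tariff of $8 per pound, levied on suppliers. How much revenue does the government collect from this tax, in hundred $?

Without the tax, 712 − 6p = 2p + 112 gives 8p = 600, so p* = $75 and q* = 262.
With the tax collected from suppliers, supply shifts: qs = 2(p − 8) + 112.
Solving gives q = 250 with consumers paying $77 and suppliers receiving $69 (the $8 wedge).
Revenue = t · Q = 8 · 250 = $2000.

Tax revenue = $2000 hundred.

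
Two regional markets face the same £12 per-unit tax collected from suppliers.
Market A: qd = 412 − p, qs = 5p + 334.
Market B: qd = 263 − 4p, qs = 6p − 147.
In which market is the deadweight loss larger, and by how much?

Market B, by £112.8.

Market A: pre-tax p* = £13, q* = 399; post-tax q = 389; deadweight loss = £60.
Market B: pre-tax p* = £41, q* = 99; post-tax q = 70.2; deadweight loss = £172.8.
Difference: £60 vs £172.8 → market B is larger by £112.8.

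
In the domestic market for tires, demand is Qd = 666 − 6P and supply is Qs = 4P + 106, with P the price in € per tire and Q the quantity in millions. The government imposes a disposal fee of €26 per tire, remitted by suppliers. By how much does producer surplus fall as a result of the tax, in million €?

Without the tax, 666 − 6P = 4P + 106 gives 10P = 560, so P* = €56 and Q* = 330.
With the tax collected from suppliers, supply shifts: Qs = 4(P − 26) + 106.
New equilibrium: buyers pay €66.4, suppliers receive €40.4, Q = 267.6. (Wedge: Pb − Ps = 26.)
ΔPS is the trapezoid between Q = 267.6 and Q = 330 of height €15.6: ½ · (330 + 267.6) · 15.6 = €4661.28.

Producer surplus falls by €4661.28 million.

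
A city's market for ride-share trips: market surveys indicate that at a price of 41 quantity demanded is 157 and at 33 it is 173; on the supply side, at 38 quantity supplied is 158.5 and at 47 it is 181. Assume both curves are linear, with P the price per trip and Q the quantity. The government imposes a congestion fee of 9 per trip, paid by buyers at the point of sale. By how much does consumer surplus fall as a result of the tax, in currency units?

Consumer surplus falls by 780.

Demand slope: (173 − 157)/(33 − 41) = -2, so Qd = 239 − 2P.
Supply slope: (181 − 158.5)/(47 − 38) = 2.5, so Qs = 2.5P + 63.5.
Before the tax: set 239 − 2P = 2.5P + 63.5 → P* = 39, Q* = 161.
With the tax collected from buyers, demand (in seller-price terms) shifts: Qd = 239 − 2(P + 9).
Solving gives Q = 151 with buyers paying 44 and sellers receiving 35 (the 9 wedge).
ΔCS is the trapezoid between Q = 151 and Q = 161 of height 5: ½ · (161 + 151) · 5 = 780.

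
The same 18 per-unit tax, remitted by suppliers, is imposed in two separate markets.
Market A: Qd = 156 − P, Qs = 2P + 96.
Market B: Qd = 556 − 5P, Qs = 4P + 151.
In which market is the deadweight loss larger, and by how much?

Market B, by 252.

Market A: pre-tax P* = 20, Q* = 136; post-tax Q = 124; deadweight loss = 108.
Market B: pre-tax P* = 45, Q* = 331; post-tax Q = 291; deadweight loss = 360.
Difference: 108 vs 360 → market B is larger by 252.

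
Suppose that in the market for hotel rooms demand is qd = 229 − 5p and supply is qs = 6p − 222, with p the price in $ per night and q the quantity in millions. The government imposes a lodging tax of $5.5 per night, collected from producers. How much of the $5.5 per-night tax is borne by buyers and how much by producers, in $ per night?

Without the tax, 229 − 5p = 6p − 222 gives 11p = 451, so p* = $41 and q* = 24.
With the tax collected from producers, supply shifts: qs = 6(p − 5.5) − 222.
New equilibrium: buyers pay $44, producers receive $38.5, q = 9. (Wedge: pb − ps = 5.5.)
Burden on buyers: $3; on producers: $2.5. (They sum to $5.5.)

Buyers bear $3 per night; producers bear $2.5 per night.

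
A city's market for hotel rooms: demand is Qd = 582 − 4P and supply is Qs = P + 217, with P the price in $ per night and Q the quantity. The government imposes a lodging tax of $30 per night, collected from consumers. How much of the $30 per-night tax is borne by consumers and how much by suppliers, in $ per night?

Consumers bear $6 per night; suppliers bear $24 per night.

Before the tax: set 582 − 4P = P + 217 → P* = $73, Q* = 290.
With the tax collected from consumers, demand (in seller-price terms) shifts: Qd = 582 − 4(P + 30).
New equilibrium: consumers pay $79, suppliers receive $49, Q = 266. (Wedge: Pb − Ps = 30.)
Burden on consumers: $6; on suppliers: $24. (They sum to $30.)
The less price-elastic side of the market bears the larger share of a per-unit tax.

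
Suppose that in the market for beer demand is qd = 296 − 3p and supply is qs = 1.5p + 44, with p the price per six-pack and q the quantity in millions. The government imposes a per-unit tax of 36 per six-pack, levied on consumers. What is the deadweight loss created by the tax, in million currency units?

Deadweight loss = 648 million.

Without the tax, 296 − 3p = 1.5p + 44 gives 4.5p = 252, so p* = 56 and q* = 128.
With the tax collected from consumers, demand (in seller-price terms) shifts: qd = 296 − 3(p + 36).
Solving gives q = 92 with consumers paying 68 and sellers receiving 32 (the 36 wedge).
Quantity falls by |ΔQ| = |128 − 92| = 36.
DWL = ½ · t · |ΔQ| = ½ · 36 · 36 = 648.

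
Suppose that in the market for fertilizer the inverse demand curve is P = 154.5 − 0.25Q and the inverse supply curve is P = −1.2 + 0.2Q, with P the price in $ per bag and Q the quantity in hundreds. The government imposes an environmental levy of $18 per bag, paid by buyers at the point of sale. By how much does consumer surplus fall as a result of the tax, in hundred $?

Consumer surplus falls by $3260 hundred.

Rewrite in direct form: Qd = 618 − 4P and Qs = 5P + 6.
Before the tax: set 618 − 4P = 5P + 6 → P* = $68, Q* = 346.
With the tax collected from buyers, demand (in seller-price terms) shifts: Qd = 618 − 4(P + 18).
Solving gives Q = 306 with buyers paying $78 and suppliers receiving $60 (the $18 wedge).
ΔCS is the trapezoid between Q = 306 and Q = 346 of height $10: ½ · (346 + 306) · 10 = $3260.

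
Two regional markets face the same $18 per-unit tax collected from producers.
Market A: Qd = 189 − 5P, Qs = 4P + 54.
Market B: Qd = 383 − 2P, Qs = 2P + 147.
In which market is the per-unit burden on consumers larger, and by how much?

Market B, by $1.

Market A: pre-tax P* = $15, Q* = 114; post-tax Q = 74; per-unit burden on consumers = $8.
Market B: pre-tax P* = $59, Q* = 265; post-tax Q = 247; per-unit burden on consumers = $9.
Difference: $8 vs $9 → market B is larger by $1.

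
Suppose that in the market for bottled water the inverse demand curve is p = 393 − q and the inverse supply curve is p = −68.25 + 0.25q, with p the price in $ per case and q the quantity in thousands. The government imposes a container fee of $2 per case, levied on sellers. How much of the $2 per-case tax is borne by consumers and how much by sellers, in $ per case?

Consumers bear $1.6 per case; sellers bear $0.4 per case.

Rewrite in direct form: qd = 393 − p and qs = 4p + 273.
Before the tax: set 393 − p = 4p + 273 → p* = $24, q* = 369.
With the tax collected from sellers, supply shifts: qs = 4(p − 2) + 273.
Solving gives q = 367.4 with consumers paying $25.6 and sellers receiving $23.6 (the $2 wedge).
Burden on consumers: $1.6; on sellers: $0.4. (They sum to $2.)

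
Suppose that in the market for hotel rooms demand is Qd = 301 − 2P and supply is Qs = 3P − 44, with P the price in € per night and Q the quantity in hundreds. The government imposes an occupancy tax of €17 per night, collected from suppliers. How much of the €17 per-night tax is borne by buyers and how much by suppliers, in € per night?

Buyers bear €10.2 per night; suppliers bear €6.8 per night.

Without the tax, 301 − 2P = 3P − 44 gives 5P = 345, so P* = €69 and Q* = 163.
With the tax collected from suppliers, supply shifts: Qs = 3(P − 17) − 44.
Solving gives Q = 142.6 with buyers paying €79.2 and suppliers receiving €62.2 (the €17 wedge).
Burden on buyers: €10.2; on suppliers: €6.8. (They sum to €17.)
The less price-elastic side of the market bears the larger share of a per-unit tax.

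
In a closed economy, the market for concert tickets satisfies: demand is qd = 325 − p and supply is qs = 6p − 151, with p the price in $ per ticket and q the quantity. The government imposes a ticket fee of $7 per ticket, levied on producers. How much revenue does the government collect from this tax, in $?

Tax revenue = $1757.

Before the tax: set 325 − p = 6p − 151 → p* = $68, q* = 257.
With the tax collected from producers, supply shifts: qs = 6(p − 7) − 151.
New equilibrium: consumers pay $74, producers receive $67, q = 251. (Wedge: pb − ps = 7.)
Revenue = t · Q = 7 · 251 = $1757.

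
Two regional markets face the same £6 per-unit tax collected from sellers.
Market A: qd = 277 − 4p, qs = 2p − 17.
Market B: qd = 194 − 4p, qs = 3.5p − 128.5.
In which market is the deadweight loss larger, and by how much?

Market B, by £9.6.

Market A: pre-tax p* = £49, q* = 81; post-tax q = 73; deadweight loss = £24.
Market B: pre-tax p* = £43, q* = 22; post-tax q = 10.8; deadweight loss = £33.6.
Difference: £24 vs £33.6 → market B is larger by £9.6.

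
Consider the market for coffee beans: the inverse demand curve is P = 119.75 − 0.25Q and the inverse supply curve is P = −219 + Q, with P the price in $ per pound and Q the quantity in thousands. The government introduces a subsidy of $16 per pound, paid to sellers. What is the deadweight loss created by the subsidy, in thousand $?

Deadweight loss = $102.4 thousand.

Rewrite in direct form: Qd = 479 − 4P and Qs = P + 219.
Without the subsidy, 479 − 4P = P + 219 gives 5P = 260, so P* = $52 and Q* = 271.
With a per-unit subsidy paid to sellers, each receives P + 16 per unit sold, so supply becomes Qs = (P + 16) + 219.
New equilibrium: consumers pay $48.8, sellers receive $64.8, Q = 283.8. (Wedge: Pb − Ps = −16.)
Quantity rises by |ΔQ| = |271 − 283.8| = 12.8.
DWL = ½ · t · |ΔQ| = ½ · 16 · 12.8 = $102.4.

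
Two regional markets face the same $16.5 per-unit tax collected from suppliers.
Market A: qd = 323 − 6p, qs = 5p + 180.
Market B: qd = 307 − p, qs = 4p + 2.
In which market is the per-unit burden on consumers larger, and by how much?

Market B, by $5.7.

Market A: pre-tax p* = $13, q* = 245; post-tax q = 200; per-unit burden on consumers = $7.5.
Market B: pre-tax p* = $61, q* = 246; post-tax q = 232.8; per-unit burden on consumers = $13.2.
Difference: $7.5 vs $13.2 → market B is larger by $5.7.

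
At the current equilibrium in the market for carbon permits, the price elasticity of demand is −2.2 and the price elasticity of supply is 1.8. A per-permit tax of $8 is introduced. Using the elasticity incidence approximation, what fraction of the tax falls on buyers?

Buyers' share ≈ 0.45.

Incidence ratio: buyers' share ≈ εs / (εs + |εd|) = 1.8 / (1.8 + 2.2) = 0.45.
Supply is the less elastic side, so buyers bear the smaller share.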